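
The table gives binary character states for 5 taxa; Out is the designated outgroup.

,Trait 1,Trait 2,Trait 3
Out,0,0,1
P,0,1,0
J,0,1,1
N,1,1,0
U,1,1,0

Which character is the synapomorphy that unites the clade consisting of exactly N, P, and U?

Trait 3

Character polarity is set by the outgroup: the derived state is whichever differs from the outgroup's state, so for Trait 3 the derived state is '0', and for the remaining characters it is '1'.
Only N and U show the derived state '1' for Trait 1, supporting them as a clade.
Trait 2 (derived state '1') is shared by all ingroup taxa — unites the whole ingroup.
Trait 3: derived state '0' in N, P, and U only — synapomorphy for {N, P, U}.
Most parsimonious ingroup topology: ((P,(N,U)),J).
The clade {N, P, U} is supported by Trait 3: its derived state '0' occurs in exactly those taxa and in no other taxon (including the outgroup).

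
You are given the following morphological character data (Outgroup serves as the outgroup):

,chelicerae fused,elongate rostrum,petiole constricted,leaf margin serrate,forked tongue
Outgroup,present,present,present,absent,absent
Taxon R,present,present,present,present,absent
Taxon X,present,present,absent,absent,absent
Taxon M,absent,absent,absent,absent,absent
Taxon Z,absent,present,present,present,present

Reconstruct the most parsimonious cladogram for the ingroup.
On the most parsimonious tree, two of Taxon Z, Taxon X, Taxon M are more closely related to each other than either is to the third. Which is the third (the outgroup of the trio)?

Character polarity is set by the outgroup: the derived state is whichever differs from the outgroup's state, so for chelicerae fused, elongate rostrum, petiole constricted the derived state is 'absent', and for the remaining characters it is 'present'.
chelicerae fused groups Taxon M and Taxon Z, which is incompatible with the clades supported by the remaining characters; treating it as convergent (homoplasy) costs fewer steps than any alternative tree.
elongate rostrum (derived state 'absent') is unique to Taxon M (autapomorphy; uninformative for grouping).
petiole constricted: derived state 'absent' in Taxon M and Taxon X only — synapomorphy for {Taxon M, Taxon X}.
leaf margin serrate: derived state 'present' in Taxon R and Taxon Z only — synapomorphy for {Taxon R, Taxon Z}.
forked tongue (derived state 'present') is unique to Taxon Z (autapomorphy; uninformative for grouping).
Most parsimonious ingroup topology: ((Taxon R,Taxon Z),(Taxon X,Taxon M)).
Taxon M and Taxon X share a more recent common ancestor with each other than either does with Taxon Z, so Taxon Z is the least closely related of the three.

Taxon Z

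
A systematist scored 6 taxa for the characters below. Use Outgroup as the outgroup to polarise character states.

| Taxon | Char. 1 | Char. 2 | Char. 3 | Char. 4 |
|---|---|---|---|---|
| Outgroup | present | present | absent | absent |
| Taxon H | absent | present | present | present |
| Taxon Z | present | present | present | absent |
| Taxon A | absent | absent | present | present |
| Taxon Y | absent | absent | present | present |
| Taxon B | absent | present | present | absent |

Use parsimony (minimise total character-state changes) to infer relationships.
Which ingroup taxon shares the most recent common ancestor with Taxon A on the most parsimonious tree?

Character polarity is set by the outgroup: the derived state is whichever differs from the outgroup's state, so for Char. 1, Char. 2 the derived state is 'absent', and for the remaining characters it is 'present'.
Char. 1: derived state 'absent' in Taxon A, Taxon B, Taxon H, and Taxon Y only — synapomorphy for {Taxon A, Taxon B, Taxon H, Taxon Y}.
Char. 2: derived state 'absent' in Taxon A and Taxon Y only — synapomorphy for {Taxon A, Taxon Y}.
All ingroup taxa share the derived state 'present' for Char. 3; it defines the ingroup but does not resolve relationships within it.
Char. 4: derived state 'present' in Taxon A, Taxon H, and Taxon Y only — synapomorphy for {Taxon A, Taxon H, Taxon Y}.
Most parsimonious ingroup topology: (((Taxon H,(Taxon A,Taxon Y)),Taxon B),Taxon Z).
Taxon A and Taxon Y form a cherry on this tree, so they are sister taxa.

Taxon Y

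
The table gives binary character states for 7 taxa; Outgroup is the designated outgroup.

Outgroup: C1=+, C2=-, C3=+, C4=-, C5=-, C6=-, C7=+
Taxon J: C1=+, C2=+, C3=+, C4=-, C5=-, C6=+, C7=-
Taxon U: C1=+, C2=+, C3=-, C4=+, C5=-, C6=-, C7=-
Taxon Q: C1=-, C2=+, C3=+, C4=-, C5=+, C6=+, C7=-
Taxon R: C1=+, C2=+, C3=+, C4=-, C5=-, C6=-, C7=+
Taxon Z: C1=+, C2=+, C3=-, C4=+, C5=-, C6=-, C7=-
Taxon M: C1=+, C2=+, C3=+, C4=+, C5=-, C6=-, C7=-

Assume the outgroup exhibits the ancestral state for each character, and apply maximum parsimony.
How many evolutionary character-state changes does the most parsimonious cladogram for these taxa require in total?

7

Character polarity is set by the outgroup: the derived state is whichever differs from the outgroup's state, so for C1, C3, C7 the derived state is '-', and for the remaining characters it is '+'.
C1 (derived state '-') is unique to Taxon Q (autapomorphy; uninformative for grouping).
All ingroup taxa share the derived state '+' for C2; it defines the ingroup but does not resolve relationships within it.
Only Taxon U and Taxon Z show the derived state '-' for C3, supporting them as a clade.
C4: derived state '+' in Taxon M, Taxon U, and Taxon Z only — synapomorphy for {Taxon M, Taxon U, Taxon Z}.
C5: derived state '+' in Taxon Q only — an autapomorphy, so it tells us nothing about relationships among taxa.
Only Taxon J and Taxon Q show the derived state '+' for C6, supporting them as a clade.
C7: derived state '-' in Taxon J, Taxon M, Taxon Q, Taxon U, and Taxon Z only — synapomorphy for {Taxon J, Taxon M, Taxon Q, Taxon U, Taxon Z}.
Most parsimonious ingroup topology: (((Taxon J,Taxon Q),((Taxon U,Taxon Z),Taxon M)),Taxon R).
Changes per character on this tree: C1: 1; C2: 1; C3: 1; C4: 1; C5: 1; C6: 1; C7: 1.
Total = 7.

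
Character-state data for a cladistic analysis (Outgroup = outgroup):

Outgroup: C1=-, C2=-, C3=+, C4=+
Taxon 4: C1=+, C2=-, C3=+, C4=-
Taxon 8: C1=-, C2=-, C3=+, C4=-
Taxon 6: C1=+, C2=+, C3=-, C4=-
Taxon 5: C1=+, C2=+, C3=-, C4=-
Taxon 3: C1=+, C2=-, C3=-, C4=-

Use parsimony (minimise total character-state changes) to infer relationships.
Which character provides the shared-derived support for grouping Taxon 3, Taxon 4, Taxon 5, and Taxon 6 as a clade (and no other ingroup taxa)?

C1

Character polarity is set by the outgroup: the derived state is whichever differs from the outgroup's state, so for C3, C4 the derived state is '-', and for the remaining characters it is '+'.
C1: derived state '+' in Taxon 3, Taxon 4, Taxon 5, and Taxon 6 only — synapomorphy for {Taxon 3, Taxon 4, Taxon 5, Taxon 6}.
Only Taxon 5 and Taxon 6 show the derived state '+' for C2, supporting them as a clade.
Only Taxon 3, Taxon 5, and Taxon 6 show the derived state '-' for C3, supporting them as a clade.
C4 (derived state '-') is shared by all ingroup taxa — unites the whole ingroup.
Most parsimonious ingroup topology: ((Taxon 4,((Taxon 6,Taxon 5),Taxon 3)),Taxon 8).
The clade {Taxon 3, Taxon 4, Taxon 5, Taxon 6} is supported by C1: its derived state '+' occurs in exactly those taxa and in no other taxon (including the outgroup).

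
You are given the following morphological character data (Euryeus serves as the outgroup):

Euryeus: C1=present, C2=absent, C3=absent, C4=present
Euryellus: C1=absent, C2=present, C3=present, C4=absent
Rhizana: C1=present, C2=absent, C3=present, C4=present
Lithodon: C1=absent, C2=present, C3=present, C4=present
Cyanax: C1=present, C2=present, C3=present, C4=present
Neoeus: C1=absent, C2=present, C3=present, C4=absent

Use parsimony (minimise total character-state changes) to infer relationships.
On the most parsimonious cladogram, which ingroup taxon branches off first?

Rhizana

Character polarity is set by the outgroup: the derived state is whichever differs from the outgroup's state, so for C1, C4 the derived state is 'absent', and for the remaining characters it is 'present'.
C1 (derived state 'absent') is shared by Euryellus, Lithodon, and Neoeus — a synapomorphy uniting that clade.
C2 (derived state 'present') is shared by Cyanax, Euryellus, Lithodon, and Neoeus — a synapomorphy uniting that clade.
C3 (derived state 'present') is shared by all ingroup taxa — unites the whole ingroup.
C4 (derived state 'absent') is shared by Euryellus and Neoeus — a synapomorphy uniting that clade.
Most parsimonious ingroup topology: ((((Euryellus,Neoeus),Lithodon),Cyanax),Rhizana).
Rhizana is sister to the clade containing all other ingroup taxa, so it is the earliest-diverging (most basal) ingroup lineage.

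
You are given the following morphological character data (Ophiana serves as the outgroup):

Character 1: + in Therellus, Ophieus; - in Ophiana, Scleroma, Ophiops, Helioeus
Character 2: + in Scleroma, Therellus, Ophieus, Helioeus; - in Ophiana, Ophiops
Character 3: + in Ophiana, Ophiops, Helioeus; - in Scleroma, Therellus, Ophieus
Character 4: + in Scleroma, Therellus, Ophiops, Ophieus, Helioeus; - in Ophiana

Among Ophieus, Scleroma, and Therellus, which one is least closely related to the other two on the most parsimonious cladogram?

Character polarity is set by the outgroup: the derived state is whichever differs from the outgroup's state, so for Character 3 the derived state is '-', and for the remaining characters it is '+'.
Character 1: derived state '+' in Ophieus and Therellus only — synapomorphy for {Ophieus, Therellus}.
Only Helioeus, Ophieus, Scleroma, and Therellus show the derived state '+' for Character 2, supporting them as a clade.
Character 3 (derived state '-') is shared by Ophieus, Scleroma, and Therellus — a synapomorphy uniting that clade.
Character 4 (derived state '+') is shared by all ingroup taxa — unites the whole ingroup.
Most parsimonious ingroup topology: (((Scleroma,(Therellus,Ophieus)),Helioeus),Ophiops).
Ophieus and Therellus share a more recent common ancestor with each other than either does with Scleroma, so Scleroma is the least closely related of the three.

Scleroma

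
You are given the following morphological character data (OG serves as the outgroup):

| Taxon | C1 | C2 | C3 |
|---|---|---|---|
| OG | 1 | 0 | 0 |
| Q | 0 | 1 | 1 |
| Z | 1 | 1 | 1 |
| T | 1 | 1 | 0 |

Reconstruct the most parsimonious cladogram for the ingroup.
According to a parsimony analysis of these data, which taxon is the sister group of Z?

Character polarity is set by the outgroup: the derived state is whichever differs from the outgroup's state, so for C1 the derived state is '0', and for the remaining characters it is '1'.
C1: derived state '0' in Q only — an autapomorphy, so it tells us nothing about relationships among taxa.
All ingroup taxa share the derived state '1' for C2; it defines the ingroup but does not resolve relationships within it.
Only Q and Z show the derived state '1' for C3, supporting them as a clade.
Most parsimonious ingroup topology: ((Q,Z),T).
Z and Q form a cherry on this tree, so they are sister taxa.

Q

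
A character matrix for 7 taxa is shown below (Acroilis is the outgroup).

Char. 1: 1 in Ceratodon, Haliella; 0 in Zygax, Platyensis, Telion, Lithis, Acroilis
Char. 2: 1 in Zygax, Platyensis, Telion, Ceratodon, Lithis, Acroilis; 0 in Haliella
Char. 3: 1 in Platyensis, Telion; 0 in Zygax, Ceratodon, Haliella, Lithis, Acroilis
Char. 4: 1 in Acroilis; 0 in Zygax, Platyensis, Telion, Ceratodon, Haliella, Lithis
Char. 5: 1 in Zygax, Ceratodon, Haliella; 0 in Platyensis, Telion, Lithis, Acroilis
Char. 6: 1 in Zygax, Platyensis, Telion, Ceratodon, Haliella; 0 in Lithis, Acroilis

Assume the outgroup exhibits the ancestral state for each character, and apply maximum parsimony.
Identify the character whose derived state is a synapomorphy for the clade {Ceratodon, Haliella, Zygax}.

Character polarity is set by the outgroup: the derived state is whichever differs from the outgroup's state, so for Char. 2, Char. 4 the derived state is '0', and for the remaining characters it is '1'.
Char. 1 (derived state '1') is shared by Ceratodon and Haliella — a synapomorphy uniting that clade.
Char. 2 (derived state '0') is unique to Haliella (autapomorphy; uninformative for grouping).
Only Platyensis and Telion show the derived state '1' for Char. 3, supporting them as a clade.
All ingroup taxa share the derived state '0' for Char. 4; it defines the ingroup but does not resolve relationships within it.
Char. 5 (derived state '1') is shared by Ceratodon, Haliella, and Zygax — a synapomorphy uniting that clade.
Only Ceratodon, Haliella, Platyensis, Telion, and Zygax show the derived state '1' for Char. 6, supporting them as a clade.
Most parsimonious ingroup topology: (Lithis,(((Haliella,Ceratodon),Zygax),(Platyensis,Telion))).
The clade {Ceratodon, Haliella, Zygax} is supported by Char. 5: its derived state '1' occurs in exactly those taxa and in no other taxon (including the outgroup).

Char. 5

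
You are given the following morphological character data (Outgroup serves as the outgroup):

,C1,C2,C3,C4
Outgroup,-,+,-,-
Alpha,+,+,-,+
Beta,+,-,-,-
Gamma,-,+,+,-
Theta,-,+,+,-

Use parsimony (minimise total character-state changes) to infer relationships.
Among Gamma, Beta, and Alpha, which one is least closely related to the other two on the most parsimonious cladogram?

Gamma

Character polarity is set by the outgroup: the derived state is whichever differs from the outgroup's state, so for C2 the derived state is '-', and for the remaining characters it is '+'.
C1 (derived state '+') is shared by Alpha and Beta — a synapomorphy uniting that clade.
C2: derived state '-' in Beta only — an autapomorphy, so it tells us nothing about relationships among taxa.
C3: derived state '+' in Gamma and Theta only — synapomorphy for {Gamma, Theta}.
C4 (derived state '+') is unique to Alpha (autapomorphy; uninformative for grouping).
Most parsimonious ingroup topology: ((Alpha,Beta),(Gamma,Theta)).
Alpha and Beta share a more recent common ancestor with each other than either does with Gamma, so Gamma is the least closely related of the three.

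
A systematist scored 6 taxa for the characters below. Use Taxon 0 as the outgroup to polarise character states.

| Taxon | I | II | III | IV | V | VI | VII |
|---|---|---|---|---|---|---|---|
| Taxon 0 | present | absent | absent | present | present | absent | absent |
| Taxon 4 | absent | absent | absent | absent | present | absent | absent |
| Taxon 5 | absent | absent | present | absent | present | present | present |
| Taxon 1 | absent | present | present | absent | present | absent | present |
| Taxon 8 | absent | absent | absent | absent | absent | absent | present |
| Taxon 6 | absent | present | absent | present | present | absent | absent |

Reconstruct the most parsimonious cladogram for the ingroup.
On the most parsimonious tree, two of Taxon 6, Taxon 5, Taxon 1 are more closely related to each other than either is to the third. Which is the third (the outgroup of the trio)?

Taxon 6

Character polarity is set by the outgroup: the derived state is whichever differs from the outgroup's state, so for I, IV, V the derived state is 'absent', and for the remaining characters it is 'present'.
All ingroup taxa share the derived state 'absent' for I; it defines the ingroup but does not resolve relationships within it.
II groups Taxon 1 and Taxon 6, which is incompatible with the clades supported by the remaining characters; treating it as convergent (homoplasy) costs fewer steps than any alternative tree.
Only Taxon 1 and Taxon 5 show the derived state 'present' for III, supporting them as a clade.
IV (derived state 'absent') is shared by Taxon 1, Taxon 4, Taxon 5, and Taxon 8 — a synapomorphy uniting that clade.
V: derived state 'absent' in Taxon 8 only — an autapomorphy, so it tells us nothing about relationships among taxa.
VI: derived state 'present' in Taxon 5 only — an autapomorphy, so it tells us nothing about relationships among taxa.
Only Taxon 1, Taxon 5, and Taxon 8 show the derived state 'present' for VII, supporting them as a clade.
Most parsimonious ingroup topology: ((Taxon 4,((Taxon 5,Taxon 1),Taxon 8)),Taxon 6).
Taxon 1 and Taxon 5 share a more recent common ancestor with each other than either does with Taxon 6, so Taxon 6 is the least closely related of the three.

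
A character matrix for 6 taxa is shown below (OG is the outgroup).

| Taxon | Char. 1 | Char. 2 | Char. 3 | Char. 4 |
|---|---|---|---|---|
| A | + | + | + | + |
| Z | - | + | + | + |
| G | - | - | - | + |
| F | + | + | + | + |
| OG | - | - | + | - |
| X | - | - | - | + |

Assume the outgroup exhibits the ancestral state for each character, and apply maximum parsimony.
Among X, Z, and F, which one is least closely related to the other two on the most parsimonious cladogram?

Character polarity is set by the outgroup: the derived state is whichever differs from the outgroup's state, so for Char. 3 the derived state is '-', and for the remaining characters it is '+'.
Char. 1 (derived state '+') is shared by A and F — a synapomorphy uniting that clade.
Char. 2: derived state '+' in A, F, and Z only — synapomorphy for {A, F, Z}.
Char. 3: derived state '-' in G and X only — synapomorphy for {G, X}.
Char. 4 (derived state '+') is shared by all ingroup taxa — unites the whole ingroup.
Most parsimonious ingroup topology: (((F,A),Z),(G,X)).
F and Z share a more recent common ancestor with each other than either does with X, so X is the least closely related of the three.

X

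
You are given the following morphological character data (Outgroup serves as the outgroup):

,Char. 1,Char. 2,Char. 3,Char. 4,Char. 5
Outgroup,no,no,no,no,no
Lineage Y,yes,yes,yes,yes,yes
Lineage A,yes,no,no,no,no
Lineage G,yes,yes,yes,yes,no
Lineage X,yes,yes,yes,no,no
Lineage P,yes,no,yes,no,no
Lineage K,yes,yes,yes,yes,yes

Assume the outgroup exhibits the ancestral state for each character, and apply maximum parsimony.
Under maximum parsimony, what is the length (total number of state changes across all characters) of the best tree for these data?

5

The outgroup has state 'no' for every character, so 'yes' is the derived state throughout.
Char. 1 (derived state 'yes') is shared by all ingroup taxa — unites the whole ingroup.
Char. 2 (derived state 'yes') is shared by Lineage G, Lineage K, Lineage X, and Lineage Y — a synapomorphy uniting that clade.
Char. 3 (derived state 'yes') is shared by Lineage G, Lineage K, Lineage P, Lineage X, and Lineage Y — a synapomorphy uniting that clade.
Char. 4: derived state 'yes' in Lineage G, Lineage K, and Lineage Y only — synapomorphy for {Lineage G, Lineage K, Lineage Y}.
Char. 5: derived state 'yes' in Lineage K and Lineage Y only — synapomorphy for {Lineage K, Lineage Y}.
Most parsimonious ingroup topology: (((((Lineage Y,Lineage K),Lineage G),Lineage X),Lineage P),Lineage A).
Changes per character on this tree: Char. 1: 1; Char. 2: 1; Char. 3: 1; Char. 4: 1; Char. 5: 1.
Total = 5.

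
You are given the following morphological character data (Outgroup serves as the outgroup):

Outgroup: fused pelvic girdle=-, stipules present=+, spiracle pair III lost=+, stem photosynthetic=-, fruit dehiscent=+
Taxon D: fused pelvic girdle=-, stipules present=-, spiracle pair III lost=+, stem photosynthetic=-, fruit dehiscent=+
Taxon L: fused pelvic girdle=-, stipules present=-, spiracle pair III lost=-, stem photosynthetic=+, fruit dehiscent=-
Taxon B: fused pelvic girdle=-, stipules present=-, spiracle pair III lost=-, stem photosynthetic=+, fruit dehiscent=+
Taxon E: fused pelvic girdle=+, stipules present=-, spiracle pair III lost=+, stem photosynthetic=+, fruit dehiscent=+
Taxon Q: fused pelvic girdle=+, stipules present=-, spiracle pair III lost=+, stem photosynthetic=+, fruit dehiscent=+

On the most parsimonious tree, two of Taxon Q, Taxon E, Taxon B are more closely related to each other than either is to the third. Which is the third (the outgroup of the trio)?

Character polarity is set by the outgroup: the derived state is whichever differs from the outgroup's state, so for stipules present, spiracle pair III lost, fruit dehiscent the derived state is '-', and for the remaining characters it is '+'.
Only Taxon E and Taxon Q show the derived state '+' for fused pelvic girdle, supporting them as a clade.
All ingroup taxa share the derived state '-' for stipules present; it defines the ingroup but does not resolve relationships within it.
Only Taxon B and Taxon L show the derived state '-' for spiracle pair III lost, supporting them as a clade.
stem photosynthetic (derived state '+') is shared by Taxon B, Taxon E, Taxon L, and Taxon Q — a synapomorphy uniting that clade.
fruit dehiscent: derived state '-' in Taxon L only — an autapomorphy, so it tells us nothing about relationships among taxa.
Most parsimonious ingroup topology: (Taxon D,((Taxon L,Taxon B),(Taxon E,Taxon Q))).
Taxon E and Taxon Q share a more recent common ancestor with each other than either does with Taxon B, so Taxon B is the least closely related of the three.

Taxon B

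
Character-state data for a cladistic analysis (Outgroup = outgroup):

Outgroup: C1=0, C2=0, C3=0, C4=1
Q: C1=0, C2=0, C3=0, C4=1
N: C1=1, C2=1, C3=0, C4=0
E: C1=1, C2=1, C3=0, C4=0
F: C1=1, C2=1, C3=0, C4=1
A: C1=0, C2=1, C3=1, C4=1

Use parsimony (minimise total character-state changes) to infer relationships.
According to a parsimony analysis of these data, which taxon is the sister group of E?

Character polarity is set by the outgroup: the derived state is whichever differs from the outgroup's state, so for C4 the derived state is '0', and for the remaining characters it is '1'.
C1: derived state '1' in E, F, and N only — synapomorphy for {E, F, N}.
C2 (derived state '1') is shared by A, E, F, and N — a synapomorphy uniting that clade.
C3 (derived state '1') is unique to A (autapomorphy; uninformative for grouping).
C4: derived state '0' in E and N only — synapomorphy for {E, N}.
Most parsimonious ingroup topology: (Q,(((N,E),F),A)).
E and N form a cherry on this tree, so they are sister taxa.

N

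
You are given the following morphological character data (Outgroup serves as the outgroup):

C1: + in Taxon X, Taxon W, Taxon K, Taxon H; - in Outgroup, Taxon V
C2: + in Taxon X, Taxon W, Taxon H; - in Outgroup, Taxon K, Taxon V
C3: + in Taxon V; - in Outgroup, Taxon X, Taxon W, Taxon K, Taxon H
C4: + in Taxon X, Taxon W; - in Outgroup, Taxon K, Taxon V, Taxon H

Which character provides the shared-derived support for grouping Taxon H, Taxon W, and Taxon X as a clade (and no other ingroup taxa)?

C2

The outgroup has state '-' for every character, so '+' is the derived state throughout.
Only Taxon H, Taxon K, Taxon W, and Taxon X show the derived state '+' for C1, supporting them as a clade.
C2 (derived state '+') is shared by Taxon H, Taxon W, and Taxon X — a synapomorphy uniting that clade.
C3: derived state '+' in Taxon V only — an autapomorphy, so it tells us nothing about relationships among taxa.
C4: derived state '+' in Taxon W and Taxon X only — synapomorphy for {Taxon W, Taxon X}.
Most parsimonious ingroup topology: ((((Taxon X,Taxon W),Taxon H),Taxon K),Taxon V).
The clade {Taxon H, Taxon W, Taxon X} is supported by C2: its derived state '+' occurs in exactly those taxa and in no other taxon (including the outgroup).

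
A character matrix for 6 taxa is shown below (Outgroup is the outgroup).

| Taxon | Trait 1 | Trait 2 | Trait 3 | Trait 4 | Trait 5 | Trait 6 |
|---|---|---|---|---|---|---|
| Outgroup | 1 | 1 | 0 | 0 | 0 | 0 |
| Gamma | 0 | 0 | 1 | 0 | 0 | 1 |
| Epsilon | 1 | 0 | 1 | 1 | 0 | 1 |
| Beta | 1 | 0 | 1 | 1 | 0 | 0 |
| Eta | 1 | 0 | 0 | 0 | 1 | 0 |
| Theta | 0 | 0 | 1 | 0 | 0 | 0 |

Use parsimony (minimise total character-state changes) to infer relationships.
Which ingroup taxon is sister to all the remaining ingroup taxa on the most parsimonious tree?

Character polarity is set by the outgroup: the derived state is whichever differs from the outgroup's state, so for Trait 1, Trait 2 the derived state is '0', and for the remaining characters it is '1'.
Only Gamma and Theta show the derived state '0' for Trait 1, supporting them as a clade.
Trait 2 (derived state '0') is shared by all ingroup taxa — unites the whole ingroup.
Trait 3 (derived state '1') is shared by Beta, Epsilon, Gamma, and Theta — a synapomorphy uniting that clade.
Only Beta and Epsilon show the derived state '1' for Trait 4, supporting them as a clade.
Trait 5: derived state '1' in Eta only — an autapomorphy, so it tells us nothing about relationships among taxa.
Trait 6 groups Epsilon and Gamma, which is incompatible with the clades supported by the remaining characters; treating it as convergent (homoplasy) costs fewer steps than any alternative tree.
Most parsimonious ingroup topology: (((Gamma,Theta),(Epsilon,Beta)),Eta).
Eta is sister to the clade containing all other ingroup taxa, so it is the earliest-diverging (most basal) ingroup lineage.

Eta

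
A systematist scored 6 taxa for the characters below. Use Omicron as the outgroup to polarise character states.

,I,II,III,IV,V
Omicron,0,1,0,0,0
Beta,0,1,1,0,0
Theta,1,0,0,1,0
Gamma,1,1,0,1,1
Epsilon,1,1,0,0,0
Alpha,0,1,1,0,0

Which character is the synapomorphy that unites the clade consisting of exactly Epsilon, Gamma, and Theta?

I

Character polarity is set by the outgroup: the derived state is whichever differs from the outgroup's state, so for II the derived state is '0', and for the remaining characters it is '1'.
I (derived state '1') is shared by Epsilon, Gamma, and Theta — a synapomorphy uniting that clade.
II: derived state '0' in Theta only — an autapomorphy, so it tells us nothing about relationships among taxa.
III: derived state '1' in Alpha and Beta only — synapomorphy for {Alpha, Beta}.
IV (derived state '1') is shared by Gamma and Theta — a synapomorphy uniting that clade.
V (derived state '1') is unique to Gamma (autapomorphy; uninformative for grouping).
Most parsimonious ingroup topology: ((Beta,Alpha),((Theta,Gamma),Epsilon)).
The clade {Epsilon, Gamma, Theta} is supported by I: its derived state '1' occurs in exactly those taxa and in no other taxon (including the outgroup).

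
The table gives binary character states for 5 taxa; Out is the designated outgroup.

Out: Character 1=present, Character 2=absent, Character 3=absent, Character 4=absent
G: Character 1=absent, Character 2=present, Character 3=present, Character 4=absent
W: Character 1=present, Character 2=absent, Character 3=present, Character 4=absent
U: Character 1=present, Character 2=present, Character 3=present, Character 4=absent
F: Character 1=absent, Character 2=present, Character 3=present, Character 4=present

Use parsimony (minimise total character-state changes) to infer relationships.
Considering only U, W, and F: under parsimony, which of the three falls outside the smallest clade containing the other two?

Character polarity is set by the outgroup: the derived state is whichever differs from the outgroup's state, so for Character 1 the derived state is 'absent', and for the remaining characters it is 'present'.
Only F and G show the derived state 'absent' for Character 1, supporting them as a clade.
Character 2: derived state 'present' in F, G, and U only — synapomorphy for {F, G, U}.
Character 3 (derived state 'present') is shared by all ingroup taxa — unites the whole ingroup.
Character 4 (derived state 'present') is unique to F (autapomorphy; uninformative for grouping).
Most parsimonious ingroup topology: (((G,F),U),W).
F and U share a more recent common ancestor with each other than either does with W, so W is the least closely related of the three.

W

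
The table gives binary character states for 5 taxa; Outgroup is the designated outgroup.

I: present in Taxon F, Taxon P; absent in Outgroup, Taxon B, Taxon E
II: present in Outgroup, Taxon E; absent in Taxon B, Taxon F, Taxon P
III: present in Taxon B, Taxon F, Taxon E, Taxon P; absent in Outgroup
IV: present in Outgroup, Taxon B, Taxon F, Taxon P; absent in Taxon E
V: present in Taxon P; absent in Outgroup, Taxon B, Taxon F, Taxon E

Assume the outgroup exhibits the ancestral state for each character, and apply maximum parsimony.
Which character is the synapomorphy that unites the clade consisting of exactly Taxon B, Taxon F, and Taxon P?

Character polarity is set by the outgroup: the derived state is whichever differs from the outgroup's state, so for II, IV the derived state is 'absent', and for the remaining characters it is 'present'.
I (derived state 'present') is shared by Taxon F and Taxon P — a synapomorphy uniting that clade.
II: derived state 'absent' in Taxon B, Taxon F, and Taxon P only — synapomorphy for {Taxon B, Taxon F, Taxon P}.
All ingroup taxa share the derived state 'present' for III; it defines the ingroup but does not resolve relationships within it.
IV (derived state 'absent') is unique to Taxon E (autapomorphy; uninformative for grouping).
V (derived state 'present') is unique to Taxon P (autapomorphy; uninformative for grouping).
Most parsimonious ingroup topology: ((Taxon B,(Taxon F,Taxon P)),Taxon E).
The clade {Taxon B, Taxon F, Taxon P} is supported by II: its derived state 'absent' occurs in exactly those taxa and in no other taxon (including the outgroup).

II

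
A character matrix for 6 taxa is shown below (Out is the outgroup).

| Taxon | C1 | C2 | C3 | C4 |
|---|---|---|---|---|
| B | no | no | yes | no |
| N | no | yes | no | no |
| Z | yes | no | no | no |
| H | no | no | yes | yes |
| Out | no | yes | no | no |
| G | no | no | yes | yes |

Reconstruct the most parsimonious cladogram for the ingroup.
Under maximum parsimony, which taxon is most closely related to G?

H

Character polarity is set by the outgroup: the derived state is whichever differs from the outgroup's state, so for C2 the derived state is 'no', and for the remaining characters it is 'yes'.
C1: derived state 'yes' in Z only — an autapomorphy, so it tells us nothing about relationships among taxa.
C2: derived state 'no' in B, G, H, and Z only — synapomorphy for {B, G, H, Z}.
C3 (derived state 'yes') is shared by B, G, and H — a synapomorphy uniting that clade.
C4: derived state 'yes' in G and H only — synapomorphy for {G, H}.
Most parsimonious ingroup topology: ((((H,G),B),Z),N).
G and H form a cherry on this tree, so they are sister taxa.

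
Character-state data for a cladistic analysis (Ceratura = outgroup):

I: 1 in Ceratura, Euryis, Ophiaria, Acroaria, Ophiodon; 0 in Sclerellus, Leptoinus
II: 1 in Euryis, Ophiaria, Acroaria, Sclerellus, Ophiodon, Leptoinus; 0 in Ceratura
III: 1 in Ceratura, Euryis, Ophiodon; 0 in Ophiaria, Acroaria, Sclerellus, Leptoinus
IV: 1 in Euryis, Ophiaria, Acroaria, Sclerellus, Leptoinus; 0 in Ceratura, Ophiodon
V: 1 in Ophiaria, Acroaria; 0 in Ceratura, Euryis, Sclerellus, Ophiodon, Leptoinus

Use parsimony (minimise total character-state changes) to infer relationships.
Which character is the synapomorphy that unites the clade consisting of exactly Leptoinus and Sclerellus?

I

Character polarity is set by the outgroup: the derived state is whichever differs from the outgroup's state, so for I, III the derived state is '0', and for the remaining characters it is '1'.
Only Leptoinus and Sclerellus show the derived state '0' for I, supporting them as a clade.
All ingroup taxa share the derived state '1' for II; it defines the ingroup but does not resolve relationships within it.
Only Acroaria, Leptoinus, Ophiaria, and Sclerellus show the derived state '0' for III, supporting them as a clade.
Only Acroaria, Euryis, Leptoinus, Ophiaria, and Sclerellus show the derived state '1' for IV, supporting them as a clade.
V (derived state '1') is shared by Acroaria and Ophiaria — a synapomorphy uniting that clade.
Most parsimonious ingroup topology: ((Euryis,((Ophiaria,Acroaria),(Sclerellus,Leptoinus))),Ophiodon).
The clade {Leptoinus, Sclerellus} is supported by I: its derived state '0' occurs in exactly those taxa and in no other taxon (including the outgroup).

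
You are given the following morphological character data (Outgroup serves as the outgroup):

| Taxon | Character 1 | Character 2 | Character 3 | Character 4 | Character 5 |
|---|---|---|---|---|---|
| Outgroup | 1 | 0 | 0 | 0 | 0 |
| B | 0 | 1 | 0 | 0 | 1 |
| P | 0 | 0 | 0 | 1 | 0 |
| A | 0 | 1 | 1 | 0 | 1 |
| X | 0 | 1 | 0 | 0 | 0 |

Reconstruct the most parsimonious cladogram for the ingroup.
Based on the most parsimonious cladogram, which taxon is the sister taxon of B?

Character polarity is set by the outgroup: the derived state is whichever differs from the outgroup's state, so for Character 1 the derived state is '0', and for the remaining characters it is '1'.
Character 1 (derived state '0') is shared by all ingroup taxa — unites the whole ingroup.
Only A, B, and X show the derived state '1' for Character 2, supporting them as a clade.
Character 3 (derived state '1') is unique to A (autapomorphy; uninformative for grouping).
Character 4: derived state '1' in P only — an autapomorphy, so it tells us nothing about relationships among taxa.
Character 5: derived state '1' in A and B only — synapomorphy for {A, B}.
Most parsimonious ingroup topology: (((B,A),X),P).
B and A form a cherry on this tree, so they are sister taxa.

A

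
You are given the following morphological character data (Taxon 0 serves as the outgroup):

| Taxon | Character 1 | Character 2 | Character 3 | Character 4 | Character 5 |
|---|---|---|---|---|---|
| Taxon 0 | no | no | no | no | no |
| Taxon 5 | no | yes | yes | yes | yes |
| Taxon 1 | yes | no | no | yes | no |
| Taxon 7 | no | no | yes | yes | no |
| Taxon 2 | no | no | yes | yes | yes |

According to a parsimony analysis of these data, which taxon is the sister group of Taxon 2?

Taxon 5

The outgroup has state 'no' for every character, so 'yes' is the derived state throughout.
Character 1: derived state 'yes' in Taxon 1 only — an autapomorphy, so it tells us nothing about relationships among taxa.
Character 2: derived state 'yes' in Taxon 5 only — an autapomorphy, so it tells us nothing about relationships among taxa.
Character 3 (derived state 'yes') is shared by Taxon 2, Taxon 5, and Taxon 7 — a synapomorphy uniting that clade.
Character 4 (derived state 'yes') is shared by all ingroup taxa — unites the whole ingroup.
Character 5 (derived state 'yes') is shared by Taxon 2 and Taxon 5 — a synapomorphy uniting that clade.
Most parsimonious ingroup topology: (((Taxon 5,Taxon 2),Taxon 7),Taxon 1).
Taxon 2 and Taxon 5 form a cherry on this tree, so they are sister taxa.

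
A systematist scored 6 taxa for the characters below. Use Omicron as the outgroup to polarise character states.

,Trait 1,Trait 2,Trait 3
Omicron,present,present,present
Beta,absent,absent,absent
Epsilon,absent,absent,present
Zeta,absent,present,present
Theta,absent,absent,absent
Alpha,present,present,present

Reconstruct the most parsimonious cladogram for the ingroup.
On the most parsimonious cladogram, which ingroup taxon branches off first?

Alpha

The outgroup has state 'present' for every character, so 'absent' is the derived state throughout.
Trait 1 (derived state 'absent') is shared by Beta, Epsilon, Theta, and Zeta — a synapomorphy uniting that clade.
Trait 2: derived state 'absent' in Beta, Epsilon, and Theta only — synapomorphy for {Beta, Epsilon, Theta}.
Only Beta and Theta show the derived state 'absent' for Trait 3, supporting them as a clade.
Most parsimonious ingroup topology: ((((Beta,Theta),Epsilon),Zeta),Alpha).
Alpha is sister to the clade containing all other ingroup taxa, so it is the earliest-diverging (most basal) ingroup lineage.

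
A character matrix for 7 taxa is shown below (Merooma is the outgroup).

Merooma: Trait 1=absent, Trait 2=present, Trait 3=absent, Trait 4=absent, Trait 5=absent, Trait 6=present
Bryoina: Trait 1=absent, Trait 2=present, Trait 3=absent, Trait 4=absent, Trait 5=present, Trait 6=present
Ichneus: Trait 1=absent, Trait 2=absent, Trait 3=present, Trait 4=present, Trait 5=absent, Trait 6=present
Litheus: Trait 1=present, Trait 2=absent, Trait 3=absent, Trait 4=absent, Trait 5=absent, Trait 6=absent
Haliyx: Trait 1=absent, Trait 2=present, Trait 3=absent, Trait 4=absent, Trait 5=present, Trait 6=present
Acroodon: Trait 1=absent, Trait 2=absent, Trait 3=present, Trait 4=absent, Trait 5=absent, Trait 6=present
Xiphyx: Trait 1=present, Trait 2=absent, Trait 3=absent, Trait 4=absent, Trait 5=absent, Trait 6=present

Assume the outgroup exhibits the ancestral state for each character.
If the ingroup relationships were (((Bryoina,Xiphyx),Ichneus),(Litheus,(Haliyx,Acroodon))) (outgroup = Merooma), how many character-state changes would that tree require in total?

Map each character onto (((Bryoina,Xiphyx),Ichneus),(Litheus,(Haliyx,Acroodon))) (rooted by Merooma) and count the minimum state changes it requires (Fitch parsimony):
Trait 1: 2; Trait 2: 3; Trait 3: 2; Trait 4: 1; Trait 5: 2; Trait 6: 1.
Total tree length = 11.

11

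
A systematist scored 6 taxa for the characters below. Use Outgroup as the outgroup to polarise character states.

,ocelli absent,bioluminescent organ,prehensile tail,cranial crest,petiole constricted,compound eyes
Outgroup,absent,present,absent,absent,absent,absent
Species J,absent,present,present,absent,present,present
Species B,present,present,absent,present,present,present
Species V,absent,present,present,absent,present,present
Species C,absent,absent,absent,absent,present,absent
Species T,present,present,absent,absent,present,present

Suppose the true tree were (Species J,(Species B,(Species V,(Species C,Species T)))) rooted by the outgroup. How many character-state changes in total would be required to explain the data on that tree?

9

Map each character onto (Species J,(Species B,(Species V,(Species C,Species T)))) (rooted by Outgroup) and count the minimum state changes it requires (Fitch parsimony):
ocelli absent: 2; bioluminescent organ: 1; prehensile tail: 2; cranial crest: 1; petiole constricted: 1; compound eyes: 2.
Total tree length = 9.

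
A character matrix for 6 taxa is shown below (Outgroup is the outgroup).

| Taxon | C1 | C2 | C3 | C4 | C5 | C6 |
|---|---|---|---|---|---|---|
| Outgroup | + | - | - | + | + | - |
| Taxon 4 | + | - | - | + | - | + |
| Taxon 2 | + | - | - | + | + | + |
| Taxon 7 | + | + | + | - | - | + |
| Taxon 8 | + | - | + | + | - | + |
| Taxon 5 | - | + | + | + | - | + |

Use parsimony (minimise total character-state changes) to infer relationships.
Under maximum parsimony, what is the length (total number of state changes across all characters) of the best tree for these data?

6

Character polarity is set by the outgroup: the derived state is whichever differs from the outgroup's state, so for C1, C4, C5 the derived state is '-', and for the remaining characters it is '+'.
C1: derived state '-' in Taxon 5 only — an autapomorphy, so it tells us nothing about relationships among taxa.
Only Taxon 5 and Taxon 7 show the derived state '+' for C2, supporting them as a clade.
C3 (derived state '+') is shared by Taxon 5, Taxon 7, and Taxon 8 — a synapomorphy uniting that clade.
C4: derived state '-' in Taxon 7 only — an autapomorphy, so it tells us nothing about relationships among taxa.
C5: derived state '-' in Taxon 4, Taxon 5, Taxon 7, and Taxon 8 only — synapomorphy for {Taxon 4, Taxon 5, Taxon 7, Taxon 8}.
All ingroup taxa share the derived state '+' for C6; it defines the ingroup but does not resolve relationships within it.
Most parsimonious ingroup topology: ((Taxon 4,((Taxon 7,Taxon 5),Taxon 8)),Taxon 2).
Changes per character on this tree: C1: 1; C2: 1; C3: 1; C4: 1; C5: 1; C6: 1.
Total = 6.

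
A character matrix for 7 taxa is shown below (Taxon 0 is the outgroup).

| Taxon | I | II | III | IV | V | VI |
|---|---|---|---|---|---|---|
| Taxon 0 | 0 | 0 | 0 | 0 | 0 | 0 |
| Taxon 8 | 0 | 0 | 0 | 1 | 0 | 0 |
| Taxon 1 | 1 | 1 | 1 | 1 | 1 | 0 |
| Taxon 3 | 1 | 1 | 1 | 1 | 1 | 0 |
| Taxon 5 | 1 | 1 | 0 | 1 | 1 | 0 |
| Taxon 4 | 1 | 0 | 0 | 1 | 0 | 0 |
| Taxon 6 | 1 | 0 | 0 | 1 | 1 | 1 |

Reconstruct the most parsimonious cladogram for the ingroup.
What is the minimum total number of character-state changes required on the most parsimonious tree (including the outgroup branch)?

The outgroup has state '0' for every character, so '1' is the derived state throughout.
I (derived state '1') is shared by Taxon 1, Taxon 3, Taxon 4, Taxon 5, and Taxon 6 — a synapomorphy uniting that clade.
II: derived state '1' in Taxon 1, Taxon 3, and Taxon 5 only — synapomorphy for {Taxon 1, Taxon 3, Taxon 5}.
Only Taxon 1 and Taxon 3 show the derived state '1' for III, supporting them as a clade.
IV (derived state '1') is shared by all ingroup taxa — unites the whole ingroup.
V: derived state '1' in Taxon 1, Taxon 3, Taxon 5, and Taxon 6 only — synapomorphy for {Taxon 1, Taxon 3, Taxon 5, Taxon 6}.
VI (derived state '1') is unique to Taxon 6 (autapomorphy; uninformative for grouping).
Most parsimonious ingroup topology: (Taxon 8,((((Taxon 1,Taxon 3),Taxon 5),Taxon 6),Taxon 4)).
Changes per character on this tree: I: 1; II: 1; III: 1; IV: 1; V: 1; VI: 1.
Total = 6.

6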